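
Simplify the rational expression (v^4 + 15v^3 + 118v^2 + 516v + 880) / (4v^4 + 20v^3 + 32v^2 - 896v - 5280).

(v + 4)/(4v - 24)

Euclidean algorithm in ℚ[v]:
  v^4 + 15v^3 + 118v^2 + 516v + 880 = (1/4)(4v^4 + 20v^3 + 32v^2 - 896v - 5280) + (10v^3 + 110v^2 + 740v + 2200)
  4v^4 + 20v^3 + 32v^2 - 896v - 5280 = ((2/5)v - 12/5)(10v^3 + 110v^2 + 740v + 2200) + (0)
Last nonzero remainder: 10v^3 + 110v^2 + 740v + 2200. Dividing through by 10 gives the monic gcd v^3 + 11v^2 + 74v + 220.
Cancel v^3 + 11v^2 + 74v + 220 from numerator and denominator to get the reduced form.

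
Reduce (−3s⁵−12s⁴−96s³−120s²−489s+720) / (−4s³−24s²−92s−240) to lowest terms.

(3s³+6s²+39s−48)/(4s+16)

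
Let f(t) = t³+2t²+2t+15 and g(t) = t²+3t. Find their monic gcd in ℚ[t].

t+3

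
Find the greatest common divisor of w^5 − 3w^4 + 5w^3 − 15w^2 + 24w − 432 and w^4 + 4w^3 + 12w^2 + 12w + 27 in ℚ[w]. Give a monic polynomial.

Apply the Euclidean algorithm:
  w^5 − 3w^4 + 5w^3 − 15w^2 + 24w − 432 = (w − 7)(w^4 + 4w^3 + 12w^2 + 12w + 27) + (21w^3 + 57w^2 + 81w − 243)
  w^4 + 4w^3 + 12w^2 + 12w + 27 = ((1/21)w + 3/49)(21w^3 + 57w^2 + 81w − 243) + ((228/49)w^2 + (912/49)w + 2052/49)
  21w^3 + 57w^2 + 81w − 243 = ((343/76)w − 441/76)((228/49)w^2 + (912/49)w + 2052/49) + (0)
Last nonzero remainder: (228/49)w^2 + (912/49)w + 2052/49. Dividing through by 228/49 gives the monic gcd w^2 + 4w + 9.

w^2 + 4w + 9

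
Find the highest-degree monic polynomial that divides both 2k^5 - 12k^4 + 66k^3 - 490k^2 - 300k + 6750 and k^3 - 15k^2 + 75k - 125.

k^2 - 10k + 25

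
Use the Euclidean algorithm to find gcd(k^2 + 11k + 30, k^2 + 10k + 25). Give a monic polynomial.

k + 5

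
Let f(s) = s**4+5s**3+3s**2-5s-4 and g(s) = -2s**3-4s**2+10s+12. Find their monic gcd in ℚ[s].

By polynomial division,
  s**4+5s**3+3s**2-5s-4 = (-(1/2)s-3/2)(-2s**3-4s**2+10s+12) + (2s**2+16s+14)
  -2s**3-4s**2+10s+12 = (-s+6)(2s**2+16s+14) + (-72s-72)
  2s**2+16s+14 = (-(1/36)s-7/36)(-72s-72) + (0)
Last nonzero remainder: -72s-72. Dividing through by -72 gives the monic gcd s+1.

s+1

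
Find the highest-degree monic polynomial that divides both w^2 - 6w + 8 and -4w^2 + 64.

Repeated division with remainder:
  w^2 - 6w + 8 = (-1/4)(-4w^2 + 64) + (-6w + 24)
  -4w^2 + 64 = ((2/3)w + 8/3)(-6w + 24) + (0)
Last nonzero remainder: -6w + 24. Dividing through by -6 gives the monic gcd w - 4.

w - 4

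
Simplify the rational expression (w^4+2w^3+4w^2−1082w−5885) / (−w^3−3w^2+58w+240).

Apply the Euclidean algorithm:
  w^4+2w^3+4w^2−1082w−5885 = (−w+1)(−w^3−3w^2+58w+240) + (65w^2−900w−6125)
  −w^3−3w^2+58w+240 = (−(1/65)w−219/845)(65w^2−900w−6125) + (−(45543/169)w−227715/169)
  65w^2−900w−6125 = (−(10985/45543)w+207025/45543)(−(45543/169)w−227715/169) + (0)
Last nonzero remainder: −(45543/169)w−227715/169. Dividing through by −45543/169 gives the monic gcd w+5.
Cancel w+5 from numerator and denominator to get the reduced form.

(−w^3+3w^2−19w+1177)/(w^2−2w−48)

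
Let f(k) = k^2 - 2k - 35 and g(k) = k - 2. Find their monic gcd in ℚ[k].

1

Euclidean algorithm in ℚ[k]:
  k^2 - 2k - 35 = (k)(k - 2) + (-35)
  k - 2 = (-(1/35)k + 2/35)(-35) + (0)
The last nonzero remainder is the constant -35, so the polynomials are coprime and gcd = 1.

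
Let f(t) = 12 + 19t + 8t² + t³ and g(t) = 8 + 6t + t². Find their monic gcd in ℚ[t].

4 + t

Repeated division with remainder:
  t³ + 8t² + 19t + 12 = (t + 2)(t² + 6t + 8) + (-t - 4)
  t² + 6t + 8 = (-t - 2)(-t - 4) + (0)
Last nonzero remainder: -t - 4. Dividing through by -1 gives the monic gcd t + 4.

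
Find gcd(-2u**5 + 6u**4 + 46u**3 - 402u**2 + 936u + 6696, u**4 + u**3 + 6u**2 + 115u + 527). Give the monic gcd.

By polynomial division,
  -2u**5 + 6u**4 + 46u**3 - 402u**2 + 936u + 6696 = (-2u + 8)(u**4 + u**3 + 6u**2 + 115u + 527) + (50u**3 - 220u**2 + 1070u + 2480)
  u**4 + u**3 + 6u**2 + 115u + 527 = ((1/50)u + 27/250)(50u**3 - 220u**2 + 1070u + 2480) + ((209/25)u**2 - (1254/25)u + 6479/25)
  50u**3 - 220u**2 + 1070u + 2480 = ((1250/209)u + 2000/209)((209/25)u**2 - (1254/25)u + 6479/25) + (0)
Last nonzero remainder: (209/25)u**2 - (1254/25)u + 6479/25. Dividing through by 209/25 gives the monic gcd u**2 - 6u + 31.

u**2 - 6u + 31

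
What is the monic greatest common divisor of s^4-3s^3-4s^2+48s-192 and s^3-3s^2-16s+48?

Apply the Euclidean algorithm:
  s^4-3s^3-4s^2+48s-192 = (s)(s^3-3s^2-16s+48) + (12s^2-192)
  s^3-3s^2-16s+48 = ((1/12)s-1/4)(12s^2-192) + (0)
Last nonzero remainder: 12s^2-192. Dividing through by 12 gives the monic gcd s^2-16.

s^2-16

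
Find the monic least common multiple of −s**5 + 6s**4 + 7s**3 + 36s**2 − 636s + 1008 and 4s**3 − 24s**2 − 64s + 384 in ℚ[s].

s**6 − 2s**5 − 31s**4 − 64s**3 + 492s**2 + 1536s − 4032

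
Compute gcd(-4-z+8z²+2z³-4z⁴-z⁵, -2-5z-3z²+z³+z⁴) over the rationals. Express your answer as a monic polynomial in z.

1+2z+z²

Repeated division with remainder:
  -z⁵-4z⁴+2z³+8z²-z-4 = (-z-3)(z⁴+z³-3z²-5z-2) + (2z³-6z²-18z-10)
  z⁴+z³-3z²-5z-2 = ((1/2)z+2)(2z³-6z²-18z-10) + (18z²+36z+18)
  2z³-6z²-18z-10 = ((1/9)z-5/9)(18z²+36z+18) + (0)
Last nonzero remainder: 18z²+36z+18. Dividing through by 18 gives the monic gcd z²+2z+1.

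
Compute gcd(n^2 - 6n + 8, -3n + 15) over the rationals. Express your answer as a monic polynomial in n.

1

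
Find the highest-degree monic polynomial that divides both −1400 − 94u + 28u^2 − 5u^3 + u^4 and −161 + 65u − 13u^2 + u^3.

−7 + u

Apply the Euclidean algorithm:
  u^4 − 5u^3 + 28u^2 − 94u − 1400 = (u + 8)(u^3 − 13u^2 + 65u − 161) + (67u^2 − 453u − 112)
  u^3 − 13u^2 + 65u − 161 = ((1/67)u − 418/4489)(67u^2 − 453u − 112) + ((109935/4489)u − 769545/4489)
  67u^2 − 453u − 112 = ((300763/109935)u + 71824/109935)((109935/4489)u − 769545/4489) + (0)
Last nonzero remainder: (109935/4489)u − 769545/4489. Dividing through by 109935/4489 gives the monic gcd u − 7.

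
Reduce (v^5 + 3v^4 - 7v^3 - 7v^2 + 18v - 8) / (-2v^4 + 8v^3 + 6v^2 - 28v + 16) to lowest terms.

(-v^2 - 3v + 4)/(2v - 8)

By polynomial division,
  v^5 + 3v^4 - 7v^3 - 7v^2 + 18v - 8 = (-(1/2)v - 7/2)(-2v^4 + 8v^3 + 6v^2 - 28v + 16) + (24v^3 - 72v + 48)
  -2v^4 + 8v^3 + 6v^2 - 28v + 16 = (-(1/12)v + 1/3)(24v^3 - 72v + 48) + (0)
Last nonzero remainder: 24v^3 - 72v + 48. Dividing through by 24 gives the monic gcd v^3 - 3v + 2.
Cancel v^3 - 3v + 2 from numerator and denominator to get the reduced form.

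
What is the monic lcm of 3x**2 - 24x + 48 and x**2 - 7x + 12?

x**3 - 11x**2 + 40x - 48

Euclidean algorithm in ℚ[x]:
  3x**2 - 24x + 48 = (3)(x**2 - 7x + 12) + (-3x + 12)
  x**2 - 7x + 12 = (-(1/3)x + 1)(-3x + 12) + (0)
Last nonzero remainder: -3x + 12. Dividing through by -3 gives the monic gcd x - 4.
Then lcm(f, g) = f·g / gcd(f, g); expanding and making the result monic gives the answer.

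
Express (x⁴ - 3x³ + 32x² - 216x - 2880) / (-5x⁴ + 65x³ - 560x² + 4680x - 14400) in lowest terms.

(-x - 5)/(5x - 25)

Apply the Euclidean algorithm:
  x⁴ - 3x³ + 32x² - 216x - 2880 = (-1/5)(-5x⁴ + 65x³ - 560x² + 4680x - 14400) + (10x³ - 80x² + 720x - 5760)
  -5x⁴ + 65x³ - 560x² + 4680x - 14400 = (-(1/2)x + 5/2)(10x³ - 80x² + 720x - 5760) + (0)
Last nonzero remainder: 10x³ - 80x² + 720x - 5760. Dividing through by 10 gives the monic gcd x³ - 8x² + 72x - 576.
Cancel x³ - 8x² + 72x - 576 from numerator and denominator to get the reduced form.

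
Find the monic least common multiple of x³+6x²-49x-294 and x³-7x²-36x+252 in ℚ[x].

By polynomial division,
  x³+6x²-49x-294 = (x³-7x²-36x+252) + (13x²-13x-546)
  x³-7x²-36x+252 = ((1/13)x-6/13)(13x²-13x-546) + (0)
Last nonzero remainder: 13x²-13x-546. Dividing through by 13 gives the monic gcd x²-x-42.
Then lcm(f, g) = f·g / gcd(f, g); expanding and making the result monic gives the answer.

x⁴-85x²+1764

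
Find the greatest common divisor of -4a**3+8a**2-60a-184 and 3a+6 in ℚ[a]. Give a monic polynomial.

a+2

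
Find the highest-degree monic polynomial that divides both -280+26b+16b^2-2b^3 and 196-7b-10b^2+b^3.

-28-3b+b^2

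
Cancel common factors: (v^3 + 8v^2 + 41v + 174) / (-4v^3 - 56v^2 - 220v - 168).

(-v^2 - 2v - 29)/(4v^2 + 32v + 28)

By polynomial division,
  v^3 + 8v^2 + 41v + 174 = (-1/4)(-4v^3 - 56v^2 - 220v - 168) + (-6v^2 - 14v + 132)
  -4v^3 - 56v^2 - 220v - 168 = ((2/3)v + 70/9)(-6v^2 - 14v + 132) + (-(1792/9)v - 3584/3)
  -6v^2 - 14v + 132 = ((27/896)v - 99/896)(-(1792/9)v - 3584/3) + (0)
Last nonzero remainder: -(1792/9)v - 3584/3. Dividing through by -1792/9 gives the monic gcd v + 6.
Cancel v + 6 from numerator and denominator to get the reduced form.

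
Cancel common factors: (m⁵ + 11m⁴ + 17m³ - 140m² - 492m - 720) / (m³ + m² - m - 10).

Apply the Euclidean algorithm:
  m⁵ + 11m⁴ + 17m³ - 140m² - 492m - 720 = (m² + 10m + 8)(m³ + m² - m - 10) + (-128m² - 384m - 640)
  m³ + m² - m - 10 = (-(1/128)m + 1/64)(-128m² - 384m - 640) + (0)
Last nonzero remainder: -128m² - 384m - 640. Dividing through by -128 gives the monic gcd m² + 3m + 5.
Cancel m² + 3m + 5 from numerator and denominator to get the reduced form.

(m³ + 8m² - 12m - 144)/(m - 2)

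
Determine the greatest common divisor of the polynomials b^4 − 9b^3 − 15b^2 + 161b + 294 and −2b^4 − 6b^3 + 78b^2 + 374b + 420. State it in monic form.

b^3 − 2b^2 − 29b − 42

Euclidean algorithm in ℚ[b]:
  b^4 − 9b^3 − 15b^2 + 161b + 294 = (−1/2)(−2b^4 − 6b^3 + 78b^2 + 374b + 420) + (−12b^3 + 24b^2 + 348b + 504)
  −2b^4 − 6b^3 + 78b^2 + 374b + 420 = ((1/6)b + 5/6)(−12b^3 + 24b^2 + 348b + 504) + (0)
Last nonzero remainder: −12b^3 + 24b^2 + 348b + 504. Dividing through by −12 gives the monic gcd b^3 − 2b^2 − 29b − 42.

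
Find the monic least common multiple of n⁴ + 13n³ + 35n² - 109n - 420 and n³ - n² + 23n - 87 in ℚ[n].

n⁶ + 15n⁵ + 90n⁴ + 338n³ + 377n² - 4001n - 12180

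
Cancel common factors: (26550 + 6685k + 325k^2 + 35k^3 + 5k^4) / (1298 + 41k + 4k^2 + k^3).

(225 + 70k + 5k^2)/(11 + k)

Apply the Euclidean algorithm:
  5k^4 + 35k^3 + 325k^2 + 6685k + 26550 = (5k + 15)(k^3 + 4k^2 + 41k + 1298) + (60k^2 − 420k + 7080)
  k^3 + 4k^2 + 41k + 1298 = ((1/60)k + 11/60)(60k^2 − 420k + 7080) + (0)
Last nonzero remainder: 60k^2 − 420k + 7080. Dividing through by 60 gives the monic gcd k^2 − 7k + 118.
Cancel k^2 − 7k + 118 from numerator and denominator to get the reduced form.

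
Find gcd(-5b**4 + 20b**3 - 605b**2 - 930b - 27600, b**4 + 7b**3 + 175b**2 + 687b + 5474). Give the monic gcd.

b**2 + 5b + 46

Apply the Euclidean algorithm:
  -5b**4 + 20b**3 - 605b**2 - 930b - 27600 = (-5)(b**4 + 7b**3 + 175b**2 + 687b + 5474) + (55b**3 + 270b**2 + 2505b - 230)
  b**4 + 7b**3 + 175b**2 + 687b + 5474 = ((1/55)b + 23/605)(55b**3 + 270b**2 + 2505b - 230) + ((14422/121)b**2 + (72110/121)b + 663412/121)
  55b**3 + 270b**2 + 2505b - 230 = ((6655/14422)b - 605/14422)((14422/121)b**2 + (72110/121)b + 663412/121) + (0)
Last nonzero remainder: (14422/121)b**2 + (72110/121)b + 663412/121. Dividing through by 14422/121 gives the monic gcd b**2 + 5b + 46.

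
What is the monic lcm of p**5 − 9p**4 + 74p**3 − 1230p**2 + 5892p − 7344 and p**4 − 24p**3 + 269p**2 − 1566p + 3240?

p**7 − 20p**6 + 263p**5 − 2854p**4 + 26082p**3 − 182856p**2 + 611064p − 660960

Apply the Euclidean algorithm:
  p**5 − 9p**4 + 74p**3 − 1230p**2 + 5892p − 7344 = (p + 15)(p**4 − 24p**3 + 269p**2 − 1566p + 3240) + (165p**3 − 3699p**2 + 26142p − 55944)
  p**4 − 24p**3 + 269p**2 − 1566p + 3240 = ((1/165)p − 29/3025)(165p**3 − 3699p**2 + 26142p − 55944) + ((227184/3025)p**2 − (2953392/3025)p + 8178624/3025)
  165p**3 − 3699p**2 + 26142p − 55944 = ((166375/75728)p − 783475/37864)((227184/3025)p**2 − (2953392/3025)p + 8178624/3025) + (0)
Last nonzero remainder: (227184/3025)p**2 − (2953392/3025)p + 8178624/3025. Dividing through by 227184/3025 gives the monic gcd p**2 − 13p + 36.
Then lcm(f, g) = f·g / gcd(f, g); expanding and making the result monic gives the answer.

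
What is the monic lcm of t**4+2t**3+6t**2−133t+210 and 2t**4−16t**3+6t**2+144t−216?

t**6−t**5−18t**4−187t**3+501t**2+1764t−3780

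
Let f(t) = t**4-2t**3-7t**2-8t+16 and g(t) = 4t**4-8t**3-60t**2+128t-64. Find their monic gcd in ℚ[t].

Repeated division with remainder:
  t**4-2t**3-7t**2-8t+16 = (1/4)(4t**4-8t**3-60t**2+128t-64) + (8t**2-40t+32)
  4t**4-8t**3-60t**2+128t-64 = ((1/2)t**2+(3/2)t-2)(8t**2-40t+32) + (0)
Last nonzero remainder: 8t**2-40t+32. Dividing through by 8 gives the monic gcd t**2-5t+4.

t**2-5t+4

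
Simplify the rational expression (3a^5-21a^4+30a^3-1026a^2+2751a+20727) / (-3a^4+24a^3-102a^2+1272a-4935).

Repeated division with remainder:
  3a^5-21a^4+30a^3-1026a^2+2751a+20727 = (-a-1)(-3a^4+24a^3-102a^2+1272a-4935) + (-48a^3+144a^2-912a+15792)
  -3a^4+24a^3-102a^2+1272a-4935 = ((1/16)a-5/16)(-48a^3+144a^2-912a+15792) + (0)
Last nonzero remainder: -48a^3+144a^2-912a+15792. Dividing through by -48 gives the monic gcd a^3-3a^2+19a-329.
Cancel a^3-3a^2+19a-329 from numerator and denominator to get the reduced form.

(-a^2+4a+21)/(a-5)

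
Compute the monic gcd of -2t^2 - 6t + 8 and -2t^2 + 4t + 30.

1

By polynomial division,
  -2t^2 - 6t + 8 = (-2t^2 + 4t + 30) + (-10t - 22)
  -2t^2 + 4t + 30 = ((1/5)t - 21/25)(-10t - 22) + (288/25)
  -10t - 22 = (-(125/144)t - 275/144)(288/25) + (0)
The last nonzero remainder is the constant 288/25, so the polynomials are coprime and gcd = 1.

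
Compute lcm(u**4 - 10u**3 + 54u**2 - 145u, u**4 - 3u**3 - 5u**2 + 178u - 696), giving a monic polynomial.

Repeated division with remainder:
  u**4 - 10u**3 + 54u**2 - 145u = (u**4 - 3u**3 - 5u**2 + 178u - 696) + (-7u**3 + 59u**2 - 323u + 696)
  u**4 - 3u**3 - 5u**2 + 178u - 696 = (-(1/7)u - 38/49)(-7u**3 + 59u**2 - 323u + 696) + (-(264/49)u**2 + (1320/49)u - 7656/49)
  -7u**3 + 59u**2 - 323u + 696 = ((343/264)u - 49/11)(-(264/49)u**2 + (1320/49)u - 7656/49) + (0)
Last nonzero remainder: -(264/49)u**2 + (1320/49)u - 7656/49. Dividing through by -264/49 gives the monic gcd u**2 - 5u + 29.
Then lcm(f, g) = f·g / gcd(f, g); expanding and making the result monic gives the answer.

u**6 - 8u**5 + 10u**4 + 203u**3 - 1586u**2 + 3480u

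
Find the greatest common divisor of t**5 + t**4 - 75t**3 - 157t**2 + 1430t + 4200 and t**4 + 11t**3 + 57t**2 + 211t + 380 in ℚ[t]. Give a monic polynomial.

t**2 + 9t + 20

By polynomial division,
  t**5 + t**4 - 75t**3 - 157t**2 + 1430t + 4200 = (t - 10)(t**4 + 11t**3 + 57t**2 + 211t + 380) + (-22t**3 + 202t**2 + 3160t + 8000)
  t**4 + 11t**3 + 57t**2 + 211t + 380 = (-(1/22)t - 111/121)(-22t**3 + 202t**2 + 3160t + 8000) + ((46699/121)t**2 + (420291/121)t + 933980/121)
  -22t**3 + 202t**2 + 3160t + 8000 = (-(2662/46699)t + 48400/46699)((46699/121)t**2 + (420291/121)t + 933980/121) + (0)
Last nonzero remainder: (46699/121)t**2 + (420291/121)t + 933980/121. Dividing through by 46699/121 gives the monic gcd t**2 + 9t + 20.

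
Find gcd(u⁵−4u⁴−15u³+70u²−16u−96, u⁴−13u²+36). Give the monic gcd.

u²−5u+6

Repeated division with remainder:
  u⁵−4u⁴−15u³+70u²−16u−96 = (u−4)(u⁴−13u²+36) + (−2u³+18u²−52u+48)
  u⁴−13u²+36 = (−(1/2)u−9/2)(−2u³+18u²−52u+48) + (42u²−210u+252)
  −2u³+18u²−52u+48 = (−(1/21)u+4/21)(42u²−210u+252) + (0)
Last nonzero remainder: 42u²−210u+252. Dividing through by 42 gives the monic gcd u²−5u+6.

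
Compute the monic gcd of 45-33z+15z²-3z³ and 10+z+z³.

5-2z+z²

Apply the Euclidean algorithm:
  -3z³+15z²-33z+45 = (-3)(z³+z+10) + (15z²-30z+75)
  z³+z+10 = ((1/15)z+2/15)(15z²-30z+75) + (0)
Last nonzero remainder: 15z²-30z+75. Dividing through by 15 gives the monic gcd z²-2z+5.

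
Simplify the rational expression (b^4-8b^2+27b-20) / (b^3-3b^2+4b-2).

Euclidean algorithm in ℚ[b]:
  b^4-8b^2+27b-20 = (b+3)(b^3-3b^2+4b-2) + (-3b^2+17b-14)
  b^3-3b^2+4b-2 = (-(1/3)b-8/9)(-3b^2+17b-14) + ((130/9)b-130/9)
  -3b^2+17b-14 = (-(27/130)b+63/65)((130/9)b-130/9) + (0)
Last nonzero remainder: (130/9)b-130/9. Dividing through by 130/9 gives the monic gcd b-1.
Cancel b-1 from numerator and denominator to get the reduced form.

(b^3+b^2-7b+20)/(b^2-2b+2)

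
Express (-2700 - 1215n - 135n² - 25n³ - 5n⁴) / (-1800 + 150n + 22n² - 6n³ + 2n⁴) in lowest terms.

(-15 - 5n)/(-10 + 2n)

Repeated division with remainder:
  -5n⁴ - 25n³ - 135n² - 1215n - 2700 = (-5/2)(2n⁴ - 6n³ + 22n² + 150n - 1800) + (-40n³ - 80n² - 840n - 7200)
  2n⁴ - 6n³ + 22n² + 150n - 1800 = (-(1/20)n + 1/4)(-40n³ - 80n² - 840n - 7200) + (0)
Last nonzero remainder: -40n³ - 80n² - 840n - 7200. Dividing through by -40 gives the monic gcd n³ + 2n² + 21n + 180.
Cancel n³ + 2n² + 21n + 180 from numerator and denominator to get the reduced form.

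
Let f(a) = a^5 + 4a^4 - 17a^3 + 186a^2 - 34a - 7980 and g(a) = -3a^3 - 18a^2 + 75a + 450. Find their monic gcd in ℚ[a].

a^2 + a - 30

Apply the Euclidean algorithm:
  a^5 + 4a^4 - 17a^3 + 186a^2 - 34a - 7980 = (-(1/3)a^2 + (2/3)a - 20/3)(-3a^3 - 18a^2 + 75a + 450) + (166a^2 + 166a - 4980)
  -3a^3 - 18a^2 + 75a + 450 = (-(3/166)a - 15/166)(166a^2 + 166a - 4980) + (0)
Last nonzero remainder: 166a^2 + 166a - 4980. Dividing through by 166 gives the monic gcd a^2 + a - 30.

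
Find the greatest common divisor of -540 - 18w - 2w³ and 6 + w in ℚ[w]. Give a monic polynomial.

6 + w

Apply the Euclidean algorithm:
  -2w³ - 18w - 540 = (-2w² + 12w - 90)(w + 6) + (0)
The last nonzero remainder w + 6 is already monic.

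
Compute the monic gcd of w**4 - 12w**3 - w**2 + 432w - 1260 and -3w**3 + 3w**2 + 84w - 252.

Euclidean algorithm in ℚ[w]:
  w**4 - 12w**3 - w**2 + 432w - 1260 = (-(1/3)w + 11/3)(-3w**3 + 3w**2 + 84w - 252) + (16w**2 + 40w - 336)
  -3w**3 + 3w**2 + 84w - 252 = (-(3/16)w + 21/32)(16w**2 + 40w - 336) + (-(21/4)w - 63/2)
  16w**2 + 40w - 336 = (-(64/21)w + 32/3)(-(21/4)w - 63/2) + (0)
Last nonzero remainder: -(21/4)w - 63/2. Dividing through by -21/4 gives the monic gcd w + 6.

w + 6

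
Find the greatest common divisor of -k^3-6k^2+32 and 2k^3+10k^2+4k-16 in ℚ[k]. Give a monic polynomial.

k+4

By polynomial division,
  -k^3-6k^2+32 = (-1/2)(2k^3+10k^2+4k-16) + (-k^2+2k+24)
  2k^3+10k^2+4k-16 = (-2k-14)(-k^2+2k+24) + (80k+320)
  -k^2+2k+24 = (-(1/80)k+3/40)(80k+320) + (0)
Last nonzero remainder: 80k+320. Dividing through by 80 gives the monic gcd k+4.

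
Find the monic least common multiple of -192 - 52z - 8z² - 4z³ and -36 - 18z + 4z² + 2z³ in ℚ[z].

-288 - 126z + 23z² + 5z³ + z⁴ + z⁵

By polynomial division,
  -4z³ - 8z² - 52z - 192 = (-2)(2z³ + 4z² - 18z - 36) + (-88z - 264)
  2z³ + 4z² - 18z - 36 = (-(1/44)z² + (1/44)z + 3/22)(-88z - 264) + (0)
Last nonzero remainder: -88z - 264. Dividing through by -88 gives the monic gcd z + 3.
Then lcm(f, g) = f·g / gcd(f, g); expanding and making the result monic gives the answer.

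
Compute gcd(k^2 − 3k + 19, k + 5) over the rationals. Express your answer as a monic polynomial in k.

1

Repeated division with remainder:
  k^2 − 3k + 19 = (k − 8)(k + 5) + (59)
  k + 5 = ((1/59)k + 5/59)(59) + (0)
The last nonzero remainder is the constant 59, so the polynomials are coprime and gcd = 1.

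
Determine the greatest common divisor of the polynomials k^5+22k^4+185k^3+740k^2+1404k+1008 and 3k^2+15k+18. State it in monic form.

By polynomial division,
  k^5+22k^4+185k^3+740k^2+1404k+1008 = ((1/3)k^3+(17/3)k^2+(94/3)k+56)(3k^2+15k+18) + (0)
Last nonzero remainder: 3k^2+15k+18. Dividing through by 3 gives the monic gcd k^2+5k+6.

k^2+5k+6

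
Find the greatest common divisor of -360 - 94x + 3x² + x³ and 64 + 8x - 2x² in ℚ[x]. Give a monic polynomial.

Euclidean algorithm in ℚ[x]:
  x³ + 3x² - 94x - 360 = (-(1/2)x - 7/2)(-2x² + 8x + 64) + (-34x - 136)
  -2x² + 8x + 64 = ((1/17)x - 8/17)(-34x - 136) + (0)
Last nonzero remainder: -34x - 136. Dividing through by -34 gives the monic gcd x + 4.

4 + x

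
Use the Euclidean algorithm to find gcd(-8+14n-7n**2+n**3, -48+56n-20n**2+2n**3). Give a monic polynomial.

-2+n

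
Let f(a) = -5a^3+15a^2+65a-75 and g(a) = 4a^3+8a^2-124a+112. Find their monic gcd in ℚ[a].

a-1

By polynomial division,
  -5a^3+15a^2+65a-75 = (-5/4)(4a^3+8a^2-124a+112) + (25a^2-90a+65)
  4a^3+8a^2-124a+112 = ((4/25)a+112/125)(25a^2-90a+65) + (-(1344/25)a+1344/25)
  25a^2-90a+65 = (-(625/1344)a+1625/1344)(-(1344/25)a+1344/25) + (0)
Last nonzero remainder: -(1344/25)a+1344/25. Dividing through by -1344/25 gives the monic gcd a-1.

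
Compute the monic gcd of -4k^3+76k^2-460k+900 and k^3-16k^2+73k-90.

k^2-14k+45

By polynomial division,
  -4k^3+76k^2-460k+900 = (-4)(k^3-16k^2+73k-90) + (12k^2-168k+540)
  k^3-16k^2+73k-90 = ((1/12)k-1/6)(12k^2-168k+540) + (0)
Last nonzero remainder: 12k^2-168k+540. Dividing through by 12 gives the monic gcd k^2-14k+45.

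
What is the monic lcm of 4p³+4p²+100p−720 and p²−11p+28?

p⁴−6p³+18p²−355p+1260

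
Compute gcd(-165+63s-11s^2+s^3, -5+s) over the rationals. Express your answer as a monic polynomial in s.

Euclidean algorithm in ℚ[s]:
  s^3-11s^2+63s-165 = (s^2-6s+33)(s-5) + (0)
The last nonzero remainder s-5 is already monic.

-5+s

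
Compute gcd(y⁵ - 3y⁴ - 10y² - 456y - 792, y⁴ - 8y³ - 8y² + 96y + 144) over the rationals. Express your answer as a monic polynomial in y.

y² - 4y - 12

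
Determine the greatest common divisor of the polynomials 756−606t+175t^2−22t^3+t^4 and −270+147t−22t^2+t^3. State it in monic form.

Repeated division with remainder:
  t^4−22t^3+175t^2−606t+756 = (t)(t^3−22t^2+147t−270) + (28t^2−336t+756)
  t^3−22t^2+147t−270 = ((1/28)t−5/14)(28t^2−336t+756) + (0)
Last nonzero remainder: 28t^2−336t+756. Dividing through by 28 gives the monic gcd t^2−12t+27.

27−12t+t^2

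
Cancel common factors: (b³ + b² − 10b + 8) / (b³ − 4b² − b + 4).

Apply the Euclidean algorithm:
  b³ + b² − 10b + 8 = (b³ − 4b² − b + 4) + (5b² − 9b + 4)
  b³ − 4b² − b + 4 = ((1/5)b − 11/25)(5b² − 9b + 4) + (−(144/25)b + 144/25)
  5b² − 9b + 4 = (−(125/144)b + 25/36)(−(144/25)b + 144/25) + (0)
Last nonzero remainder: −(144/25)b + 144/25. Dividing through by −144/25 gives the monic gcd b − 1.
Cancel b − 1 from numerator and denominator to get the reduced form.

(b² + 2b − 8)/(b² − 3b − 4)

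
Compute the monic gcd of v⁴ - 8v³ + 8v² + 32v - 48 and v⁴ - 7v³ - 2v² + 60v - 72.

v³ - 10v² + 28v - 24

Repeated division with remainder:
  v⁴ - 8v³ + 8v² + 32v - 48 = (v⁴ - 7v³ - 2v² + 60v - 72) + (-v³ + 10v² - 28v + 24)
  v⁴ - 7v³ - 2v² + 60v - 72 = (-v - 3)(-v³ + 10v² - 28v + 24) + (0)
Last nonzero remainder: -v³ + 10v² - 28v + 24. Dividing through by -1 gives the monic gcd v³ - 10v² + 28v - 24.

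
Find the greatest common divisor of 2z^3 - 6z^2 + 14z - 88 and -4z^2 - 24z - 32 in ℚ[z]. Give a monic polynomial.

By polynomial division,
  2z^3 - 6z^2 + 14z - 88 = (-(1/2)z + 9/2)(-4z^2 - 24z - 32) + (106z + 56)
  -4z^2 - 24z - 32 = (-(2/53)z - 580/2809)(106z + 56) + (-57408/2809)
  106z + 56 = (-(148877/28704)z - 19663/7176)(-57408/2809) + (0)
The last nonzero remainder is the constant -57408/2809, so the polynomials are coprime and gcd = 1.

1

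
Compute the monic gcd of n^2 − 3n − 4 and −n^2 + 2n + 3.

n + 1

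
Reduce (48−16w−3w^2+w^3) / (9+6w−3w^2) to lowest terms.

By polynomial division,
  w^3−3w^2−16w+48 = (−(1/3)w+1/3)(−3w^2+6w+9) + (−15w+45)
  −3w^2+6w+9 = ((1/5)w+1/5)(−15w+45) + (0)
Last nonzero remainder: −15w+45. Dividing through by −15 gives the monic gcd w−3.
Cancel w−3 from numerator and denominator to get the reduced form.

(16−w^2)/(3+3w)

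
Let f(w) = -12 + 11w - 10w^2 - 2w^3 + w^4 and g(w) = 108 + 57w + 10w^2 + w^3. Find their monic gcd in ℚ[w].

3 + w

Repeated division with remainder:
  w^4 - 2w^3 - 10w^2 + 11w - 12 = (w - 12)(w^3 + 10w^2 + 57w + 108) + (53w^2 + 587w + 1284)
  w^3 + 10w^2 + 57w + 108 = ((1/53)w - 57/2809)(53w^2 + 587w + 1284) + ((125520/2809)w + 376560/2809)
  53w^2 + 587w + 1284 = ((148877/125520)w + 300563/31380)((125520/2809)w + 376560/2809) + (0)
Last nonzero remainder: (125520/2809)w + 376560/2809. Dividing through by 125520/2809 gives the monic gcd w + 3.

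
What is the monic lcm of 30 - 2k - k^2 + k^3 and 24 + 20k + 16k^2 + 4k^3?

60 + 26k + 26k^2 - k^3 + k^5

By polynomial division,
  k^3 - k^2 - 2k + 30 = (1/4)(4k^3 + 16k^2 + 20k + 24) + (-5k^2 - 7k + 24)
  4k^3 + 16k^2 + 20k + 24 = (-(4/5)k - 52/25)(-5k^2 - 7k + 24) + ((616/25)k + 1848/25)
  -5k^2 - 7k + 24 = (-(125/616)k + 25/77)((616/25)k + 1848/25) + (0)
Last nonzero remainder: (616/25)k + 1848/25. Dividing through by 616/25 gives the monic gcd k + 3.
Then lcm(f, g) = f·g / gcd(f, g); expanding and making the result monic gives the answer.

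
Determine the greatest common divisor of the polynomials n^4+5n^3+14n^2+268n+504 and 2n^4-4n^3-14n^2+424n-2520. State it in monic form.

n^3+3n^2+8n+252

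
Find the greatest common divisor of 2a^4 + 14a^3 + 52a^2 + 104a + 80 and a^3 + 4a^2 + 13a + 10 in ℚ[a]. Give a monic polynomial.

a^2 + 3a + 10

By polynomial division,
  2a^4 + 14a^3 + 52a^2 + 104a + 80 = (2a + 6)(a^3 + 4a^2 + 13a + 10) + (2a^2 + 6a + 20)
  a^3 + 4a^2 + 13a + 10 = ((1/2)a + 1/2)(2a^2 + 6a + 20) + (0)
Last nonzero remainder: 2a^2 + 6a + 20. Dividing through by 2 gives the monic gcd a^2 + 3a + 10.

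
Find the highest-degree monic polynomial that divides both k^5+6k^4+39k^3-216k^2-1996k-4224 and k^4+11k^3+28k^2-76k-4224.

By polynomial division,
  k^5+6k^4+39k^3-216k^2-1996k-4224 = (k-5)(k^4+11k^3+28k^2-76k-4224) + (66k^3+1848k-25344)
  k^4+11k^3+28k^2-76k-4224 = ((1/66)k+1/6)(66k^3+1848k-25344) + (0)
Last nonzero remainder: 66k^3+1848k-25344. Dividing through by 66 gives the monic gcd k^3+28k-384.

k^3+28k-384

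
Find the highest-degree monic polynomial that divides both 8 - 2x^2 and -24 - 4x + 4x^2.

Euclidean algorithm in ℚ[x]:
  -2x^2 + 8 = (-1/2)(4x^2 - 4x - 24) + (-2x - 4)
  4x^2 - 4x - 24 = (-2x + 6)(-2x - 4) + (0)
Last nonzero remainder: -2x - 4. Dividing through by -2 gives the monic gcd x + 2.

2 + x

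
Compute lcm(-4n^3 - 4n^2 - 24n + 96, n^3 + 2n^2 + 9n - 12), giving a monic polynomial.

Apply the Euclidean algorithm:
  -4n^3 - 4n^2 - 24n + 96 = (-4)(n^3 + 2n^2 + 9n - 12) + (4n^2 + 12n + 48)
  n^3 + 2n^2 + 9n - 12 = ((1/4)n - 1/4)(4n^2 + 12n + 48) + (0)
Last nonzero remainder: 4n^2 + 12n + 48. Dividing through by 4 gives the monic gcd n^2 + 3n + 12.
Then lcm(f, g) = f·g / gcd(f, g); expanding and making the result monic gives the answer.

n^4 + 5n^2 - 30n + 24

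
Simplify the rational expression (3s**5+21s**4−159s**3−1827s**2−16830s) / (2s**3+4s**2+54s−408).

(3s**3+3s**2−330s)/(2s−8)

Euclidean algorithm in ℚ[s]:
  3s**5+21s**4−159s**3−1827s**2−16830s = ((3/2)s**2+(15/2)s−135)(2s**3+4s**2+54s−408) + (−1080s**2−6480s−55080)
  2s**3+4s**2+54s−408 = (−(1/540)s+1/135)(−1080s**2−6480s−55080) + (0)
Last nonzero remainder: −1080s**2−6480s−55080. Dividing through by −1080 gives the monic gcd s**2+6s+51.
Cancel s**2+6s+51 from numerator and denominator to get the reduced form.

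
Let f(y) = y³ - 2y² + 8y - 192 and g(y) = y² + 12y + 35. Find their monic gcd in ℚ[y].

1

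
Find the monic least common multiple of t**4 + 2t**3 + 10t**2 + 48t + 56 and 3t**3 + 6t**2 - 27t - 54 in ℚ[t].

t**6 + 2t**5 + t**4 + 30t**3 - 34t**2 - 432t - 504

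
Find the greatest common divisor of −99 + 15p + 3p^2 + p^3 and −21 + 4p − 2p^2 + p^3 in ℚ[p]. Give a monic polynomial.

−3 + p

Euclidean algorithm in ℚ[p]:
  p^3 + 3p^2 + 15p − 99 = (p^3 − 2p^2 + 4p − 21) + (5p^2 + 11p − 78)
  p^3 − 2p^2 + 4p − 21 = ((1/5)p − 21/25)(5p^2 + 11p − 78) + ((721/25)p − 2163/25)
  5p^2 + 11p − 78 = ((125/721)p + 650/721)((721/25)p − 2163/25) + (0)
Last nonzero remainder: (721/25)p − 2163/25. Dividing through by 721/25 gives the monic gcd p − 3.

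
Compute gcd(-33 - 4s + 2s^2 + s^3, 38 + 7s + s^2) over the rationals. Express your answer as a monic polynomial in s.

1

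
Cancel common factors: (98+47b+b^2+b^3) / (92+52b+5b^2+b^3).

Apply the Euclidean algorithm:
  b^3+b^2+47b+98 = (b^3+5b^2+52b+92) + (-4b^2-5b+6)
  b^3+5b^2+52b+92 = (-(1/4)b-15/16)(-4b^2-5b+6) + ((781/16)b+781/8)
  -4b^2-5b+6 = (-(64/781)b+48/781)((781/16)b+781/8) + (0)
Last nonzero remainder: (781/16)b+781/8. Dividing through by 781/16 gives the monic gcd b+2.
Cancel b+2 from numerator and denominator to get the reduced form.

(49-b+b^2)/(46+3b+b^2)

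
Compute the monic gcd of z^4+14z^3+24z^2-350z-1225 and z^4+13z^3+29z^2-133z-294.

z^2+14z+49

Repeated division with remainder:
  z^4+14z^3+24z^2-350z-1225 = (z^4+13z^3+29z^2-133z-294) + (z^3-5z^2-217z-931)
  z^4+13z^3+29z^2-133z-294 = (z+18)(z^3-5z^2-217z-931) + (336z^2+4704z+16464)
  z^3-5z^2-217z-931 = ((1/336)z-19/336)(336z^2+4704z+16464) + (0)
Last nonzero remainder: 336z^2+4704z+16464. Dividing through by 336 gives the monic gcd z^2+14z+49.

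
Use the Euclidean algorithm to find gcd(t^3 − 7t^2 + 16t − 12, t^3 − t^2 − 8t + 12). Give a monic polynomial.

t^2 − 4t + 4

By polynomial division,
  t^3 − 7t^2 + 16t − 12 = (t^3 − t^2 − 8t + 12) + (−6t^2 + 24t − 24)
  t^3 − t^2 − 8t + 12 = (−(1/6)t − 1/2)(−6t^2 + 24t − 24) + (0)
Last nonzero remainder: −6t^2 + 24t − 24. Dividing through by −6 gives the monic gcd t^2 − 4t + 4.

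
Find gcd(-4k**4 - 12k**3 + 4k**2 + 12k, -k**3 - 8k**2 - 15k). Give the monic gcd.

k**2 + 3k

Apply the Euclidean algorithm:
  -4k**4 - 12k**3 + 4k**2 + 12k = (4k - 20)(-k**3 - 8k**2 - 15k) + (-96k**2 - 288k)
  -k**3 - 8k**2 - 15k = ((1/96)k + 5/96)(-96k**2 - 288k) + (0)
Last nonzero remainder: -96k**2 - 288k. Dividing through by -96 gives the monic gcd k**2 + 3k.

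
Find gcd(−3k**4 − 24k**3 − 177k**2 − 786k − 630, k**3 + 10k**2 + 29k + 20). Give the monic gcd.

Apply the Euclidean algorithm:
  −3k**4 − 24k**3 − 177k**2 − 786k − 630 = (−3k + 6)(k**3 + 10k**2 + 29k + 20) + (−150k**2 − 900k − 750)
  k**3 + 10k**2 + 29k + 20 = (−(1/150)k − 2/75)(−150k**2 − 900k − 750) + (0)
Last nonzero remainder: −150k**2 − 900k − 750. Dividing through by −150 gives the monic gcd k**2 + 6k + 5.

k**2 + 6k + 5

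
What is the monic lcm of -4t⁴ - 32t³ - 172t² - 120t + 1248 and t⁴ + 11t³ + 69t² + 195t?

Euclidean algorithm in ℚ[t]:
  -4t⁴ - 32t³ - 172t² - 120t + 1248 = (-4)(t⁴ + 11t³ + 69t² + 195t) + (12t³ + 104t² + 660t + 1248)
  t⁴ + 11t³ + 69t² + 195t = ((1/12)t + 7/36)(12t³ + 104t² + 660t + 1248) + (-(56/9)t² - (112/3)t - 728/3)
  12t³ + 104t² + 660t + 1248 = (-(27/14)t - 36/7)(-(56/9)t² - (112/3)t - 728/3) + (0)
Last nonzero remainder: -(56/9)t² - (112/3)t - 728/3. Dividing through by -56/9 gives the monic gcd t² + 6t + 39.
Then lcm(f, g) = f·g / gcd(f, g); expanding and making the result monic gives the answer.

t⁶ + 13t⁵ + 83t⁴ + 245t³ - 162t² - 1560t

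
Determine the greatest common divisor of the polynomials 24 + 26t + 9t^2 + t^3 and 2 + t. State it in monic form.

Apply the Euclidean algorithm:
  t^3 + 9t^2 + 26t + 24 = (t^2 + 7t + 12)(t + 2) + (0)
The last nonzero remainder t + 2 is already monic.

2 + t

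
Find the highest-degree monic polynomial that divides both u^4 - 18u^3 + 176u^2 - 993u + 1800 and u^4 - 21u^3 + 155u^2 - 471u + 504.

By polynomial division,
  u^4 - 18u^3 + 176u^2 - 993u + 1800 = (u^4 - 21u^3 + 155u^2 - 471u + 504) + (3u^3 + 21u^2 - 522u + 1296)
  u^4 - 21u^3 + 155u^2 - 471u + 504 = ((1/3)u - 28/3)(3u^3 + 21u^2 - 522u + 1296) + (525u^2 - 5775u + 12600)
  3u^3 + 21u^2 - 522u + 1296 = ((1/175)u + 18/175)(525u^2 - 5775u + 12600) + (0)
Last nonzero remainder: 525u^2 - 5775u + 12600. Dividing through by 525 gives the monic gcd u^2 - 11u + 24.

u^2 - 11u + 24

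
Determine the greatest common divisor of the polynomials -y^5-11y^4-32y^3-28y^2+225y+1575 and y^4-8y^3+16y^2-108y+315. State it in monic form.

y^3-y^2+9y-45

Apply the Euclidean algorithm:
  -y^5-11y^4-32y^3-28y^2+225y+1575 = (-y-19)(y^4-8y^3+16y^2-108y+315) + (-168y^3+168y^2-1512y+7560)
  y^4-8y^3+16y^2-108y+315 = (-(1/168)y+1/24)(-168y^3+168y^2-1512y+7560) + (0)
Last nonzero remainder: -168y^3+168y^2-1512y+7560. Dividing through by -168 gives the monic gcd y^3-y^2+9y-45.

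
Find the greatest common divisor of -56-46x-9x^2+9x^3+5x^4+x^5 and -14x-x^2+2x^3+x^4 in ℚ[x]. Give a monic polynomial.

-14-x+2x^2+x^3

Apply the Euclidean algorithm:
  x^5+5x^4+9x^3-9x^2-46x-56 = (x+3)(x^4+2x^3-x^2-14x) + (4x^3+8x^2-4x-56)
  x^4+2x^3-x^2-14x = ((1/4)x)(4x^3+8x^2-4x-56) + (0)
Last nonzero remainder: 4x^3+8x^2-4x-56. Dividing through by 4 gives the monic gcd x^3+2x^2-x-14.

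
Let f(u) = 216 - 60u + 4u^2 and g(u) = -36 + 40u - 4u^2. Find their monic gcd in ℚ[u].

Repeated division with remainder:
  4u^2 - 60u + 216 = (-1)(-4u^2 + 40u - 36) + (-20u + 180)
  -4u^2 + 40u - 36 = ((1/5)u - 1/5)(-20u + 180) + (0)
Last nonzero remainder: -20u + 180. Dividing through by -20 gives the monic gcd u - 9.

-9 + u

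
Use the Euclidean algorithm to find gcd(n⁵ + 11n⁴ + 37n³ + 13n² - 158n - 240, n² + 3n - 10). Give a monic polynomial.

Euclidean algorithm in ℚ[n]:
  n⁵ + 11n⁴ + 37n³ + 13n² - 158n - 240 = (n³ + 8n² + 23n + 24)(n² + 3n - 10) + (0)
The last nonzero remainder n² + 3n - 10 is already monic.

n² + 3n - 10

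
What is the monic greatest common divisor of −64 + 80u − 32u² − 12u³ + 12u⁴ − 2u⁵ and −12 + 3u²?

Repeated division with remainder:
  −2u⁵ + 12u⁴ − 12u³ − 32u² + 80u − 64 = (−(2/3)u³ + 4u² − (20/3)u + 16/3)(3u² − 12) + (0)
Last nonzero remainder: 3u² − 12. Dividing through by 3 gives the monic gcd u² − 4.

−4 + u²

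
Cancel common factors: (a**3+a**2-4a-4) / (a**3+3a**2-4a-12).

(a+1)/(a+3)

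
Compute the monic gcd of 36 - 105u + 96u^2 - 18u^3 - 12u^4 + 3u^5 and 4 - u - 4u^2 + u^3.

4 - 5u + u^2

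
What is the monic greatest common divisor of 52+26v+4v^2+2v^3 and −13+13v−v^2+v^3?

Repeated division with remainder:
  2v^3+4v^2+26v+52 = (2)(v^3−v^2+13v−13) + (6v^2+78)
  v^3−v^2+13v−13 = ((1/6)v−1/6)(6v^2+78) + (0)
Last nonzero remainder: 6v^2+78. Dividing through by 6 gives the monic gcd v^2+13.

13+v^2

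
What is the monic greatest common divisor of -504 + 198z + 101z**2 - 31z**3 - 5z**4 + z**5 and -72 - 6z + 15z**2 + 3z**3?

By polynomial division,
  z**5 - 5z**4 - 31z**3 + 101z**2 + 198z - 504 = ((1/3)z**2 - (10/3)z + 7)(3z**3 + 15z**2 - 6z - 72) + (0)
Last nonzero remainder: 3z**3 + 15z**2 - 6z - 72. Dividing through by 3 gives the monic gcd z**3 + 5z**2 - 2z - 24.

-24 - 2z + 5z**2 + z**3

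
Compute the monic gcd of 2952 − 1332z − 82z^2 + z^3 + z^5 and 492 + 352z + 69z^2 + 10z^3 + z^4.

By polynomial division,
  z^5 + z^3 − 82z^2 − 1332z + 2952 = (z − 10)(z^4 + 10z^3 + 69z^2 + 352z + 492) + (32z^3 + 256z^2 + 1696z + 7872)
  z^4 + 10z^3 + 69z^2 + 352z + 492 = ((1/32)z + 1/16)(32z^3 + 256z^2 + 1696z + 7872) + (0)
Last nonzero remainder: 32z^3 + 256z^2 + 1696z + 7872. Dividing through by 32 gives the monic gcd z^3 + 8z^2 + 53z + 246.

246 + 53z + 8z^2 + z^3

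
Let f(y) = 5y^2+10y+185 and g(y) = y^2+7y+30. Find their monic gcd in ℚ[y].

Repeated division with remainder:
  5y^2+10y+185 = (5)(y^2+7y+30) + (-25y+35)
  y^2+7y+30 = (-(1/25)y-42/125)(-25y+35) + (1044/25)
  -25y+35 = (-(625/1044)y+875/1044)(1044/25) + (0)
The last nonzero remainder is the constant 1044/25, so the polynomials are coprime and gcd = 1.

1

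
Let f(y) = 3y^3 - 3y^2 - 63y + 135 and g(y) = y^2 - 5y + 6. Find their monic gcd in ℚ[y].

y - 3

Euclidean algorithm in ℚ[y]:
  3y^3 - 3y^2 - 63y + 135 = (3y + 12)(y^2 - 5y + 6) + (-21y + 63)
  y^2 - 5y + 6 = (-(1/21)y + 2/21)(-21y + 63) + (0)
Last nonzero remainder: -21y + 63. Dividing through by -21 gives the monic gcd y - 3.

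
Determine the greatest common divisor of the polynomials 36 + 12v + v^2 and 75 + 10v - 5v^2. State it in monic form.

1

Euclidean algorithm in ℚ[v]:
  v^2 + 12v + 36 = (-1/5)(-5v^2 + 10v + 75) + (14v + 51)
  -5v^2 + 10v + 75 = (-(5/14)v + 395/196)(14v + 51) + (-5445/196)
  14v + 51 = (-(2744/5445)v - 3332/1815)(-5445/196) + (0)
The last nonzero remainder is the constant -5445/196, so the polynomials are coprime and gcd = 1.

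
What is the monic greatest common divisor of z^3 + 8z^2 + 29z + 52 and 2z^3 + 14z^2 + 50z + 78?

Apply the Euclidean algorithm:
  z^3 + 8z^2 + 29z + 52 = (1/2)(2z^3 + 14z^2 + 50z + 78) + (z^2 + 4z + 13)
  2z^3 + 14z^2 + 50z + 78 = (2z + 6)(z^2 + 4z + 13) + (0)
The last nonzero remainder z^2 + 4z + 13 is already monic.

z^2 + 4z + 13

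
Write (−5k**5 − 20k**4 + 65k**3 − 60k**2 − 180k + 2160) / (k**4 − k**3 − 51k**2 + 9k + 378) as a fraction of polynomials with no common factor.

(−5k**2 + 10k − 40)/(k − 7)

By polynomial division,
  −5k**5 − 20k**4 + 65k**3 − 60k**2 − 180k + 2160 = (−5k − 25)(k**4 − k**3 − 51k**2 + 9k + 378) + (−215k**3 − 1290k**2 + 1935k + 11610)
  k**4 − k**3 − 51k**2 + 9k + 378 = (−(1/215)k + 7/215)(−215k**3 − 1290k**2 + 1935k + 11610) + (0)
Last nonzero remainder: −215k**3 − 1290k**2 + 1935k + 11610. Dividing through by −215 gives the monic gcd k**3 + 6k**2 − 9k − 54.
Cancel k**3 + 6k**2 − 9k − 54 from numerator and denominator to get the reduced form.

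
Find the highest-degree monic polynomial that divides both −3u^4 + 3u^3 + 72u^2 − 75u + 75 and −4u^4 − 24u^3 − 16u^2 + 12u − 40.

Repeated division with remainder:
  −3u^4 + 3u^3 + 72u^2 − 75u + 75 = (3/4)(−4u^4 − 24u^3 − 16u^2 + 12u − 40) + (21u^3 + 84u^2 − 84u + 105)
  −4u^4 − 24u^3 − 16u^2 + 12u − 40 = (−(4/21)u − 8/21)(21u^3 + 84u^2 − 84u + 105) + (0)
Last nonzero remainder: 21u^3 + 84u^2 − 84u + 105. Dividing through by 21 gives the monic gcd u^3 + 4u^2 − 4u + 5.

u^3 + 4u^2 − 4u + 5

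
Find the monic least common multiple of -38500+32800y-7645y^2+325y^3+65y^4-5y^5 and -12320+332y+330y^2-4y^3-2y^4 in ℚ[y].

By polynomial division,
  -5y^5+65y^4+325y^3-7645y^2+32800y-38500 = ((5/2)y-75/2)(-2y^4-4y^3+330y^2+332y-12320) + (-650y^3+3900y^2+76050y-500500)
  -2y^4-4y^3+330y^2+332y-12320 = ((1/325)y+8/325)(-650y^3+3900y^2+76050y-500500) + (0)
Last nonzero remainder: -650y^3+3900y^2+76050y-500500. Dividing through by -650 gives the monic gcd y^3-6y^2-117y+770.
Then lcm(f, g) = f·g / gcd(f, g); expanding and making the result monic gives the answer.

61600-44780y+5672y^2+1009y^3-169y^4-5y^5+y^6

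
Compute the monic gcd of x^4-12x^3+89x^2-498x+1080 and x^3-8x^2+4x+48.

Euclidean algorithm in ℚ[x]:
  x^4-12x^3+89x^2-498x+1080 = (x-4)(x^3-8x^2+4x+48) + (53x^2-530x+1272)
  x^3-8x^2+4x+48 = ((1/53)x+2/53)(53x^2-530x+1272) + (0)
Last nonzero remainder: 53x^2-530x+1272. Dividing through by 53 gives the monic gcd x^2-10x+24.

x^2-10x+24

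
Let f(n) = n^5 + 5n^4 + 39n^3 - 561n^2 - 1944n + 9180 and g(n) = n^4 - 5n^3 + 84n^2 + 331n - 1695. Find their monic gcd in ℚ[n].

n^2 + 2n - 15

Repeated division with remainder:
  n^5 + 5n^4 + 39n^3 - 561n^2 - 1944n + 9180 = (n + 10)(n^4 - 5n^3 + 84n^2 + 331n - 1695) + (5n^3 - 1732n^2 - 3559n + 26130)
  n^4 - 5n^3 + 84n^2 + 331n - 1695 = ((1/5)n + 1707/25)(5n^3 - 1732n^2 - 3559n + 26130) + ((2976419/25)n^2 + (5952838/25)n - 8929257/5)
  5n^3 - 1732n^2 - 3559n + 26130 = ((125/2976419)n - 43550/2976419)((2976419/25)n^2 + (5952838/25)n - 8929257/5) + (0)
Last nonzero remainder: (2976419/25)n^2 + (5952838/25)n - 8929257/5. Dividing through by 2976419/25 gives the monic gcd n^2 + 2n - 15.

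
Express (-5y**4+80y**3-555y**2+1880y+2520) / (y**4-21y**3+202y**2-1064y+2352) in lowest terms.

Apply the Euclidean algorithm:
  -5y**4+80y**3-555y**2+1880y+2520 = (-5)(y**4-21y**3+202y**2-1064y+2352) + (-25y**3+455y**2-3440y+14280)
  y**4-21y**3+202y**2-1064y+2352 = (-(1/25)y+14/125)(-25y**3+455y**2-3440y+14280) + ((336/25)y**2-(2688/25)y+18816/25)
  -25y**3+455y**2-3440y+14280 = (-(625/336)y+2125/112)((336/25)y**2-(2688/25)y+18816/25) + (0)
Last nonzero remainder: (336/25)y**2-(2688/25)y+18816/25. Dividing through by 336/25 gives the monic gcd y**2-8y+56.
Cancel y**2-8y+56 from numerator and denominator to get the reduced form.

(-5y**2+40y+45)/(y**2-13y+42)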